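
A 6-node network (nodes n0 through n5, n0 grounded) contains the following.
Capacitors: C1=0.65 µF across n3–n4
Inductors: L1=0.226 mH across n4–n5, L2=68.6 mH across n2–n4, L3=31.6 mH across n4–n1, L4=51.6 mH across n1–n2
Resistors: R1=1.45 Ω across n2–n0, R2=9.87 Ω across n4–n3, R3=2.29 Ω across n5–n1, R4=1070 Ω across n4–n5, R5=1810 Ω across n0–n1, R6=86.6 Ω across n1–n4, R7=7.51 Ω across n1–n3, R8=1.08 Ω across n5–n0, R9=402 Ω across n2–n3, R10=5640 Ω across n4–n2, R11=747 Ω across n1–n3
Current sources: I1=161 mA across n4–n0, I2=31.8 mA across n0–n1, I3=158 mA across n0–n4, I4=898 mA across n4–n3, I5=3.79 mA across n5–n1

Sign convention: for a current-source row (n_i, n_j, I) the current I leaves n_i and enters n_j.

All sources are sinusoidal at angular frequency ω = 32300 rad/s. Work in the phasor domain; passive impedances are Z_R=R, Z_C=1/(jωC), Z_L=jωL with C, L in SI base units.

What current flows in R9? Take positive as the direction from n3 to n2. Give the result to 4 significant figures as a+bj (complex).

0.009163-0.004515j A

MNA unknowns: 5 node voltages V₁..V_5
C1: Y=0.000+0.02099j on G[3,4]
L1: Y=0.000-0.1370j on G[4,5]
R1: Y=0.6897+0.000j on G[2,0]
I1: z[4]−=0.161, z[0]+=0.161
I2: z[0]−=0.0318, z[1]+=0.0318
R2: Y=0.1013+0.000j on G[4,3]
L2: Y=0.000-0.0004513j on G[2,4]
I3: z[0]−=0.158, z[4]+=0.158
R3: Y=0.4367+0.000j on G[5,1]
R4: Y=0.0009346+0.000j on G[4,5]
R5: Y=0.0005525+0.000j on G[0,1]
R6: Y=0.01155+0.000j on G[1,4]
L3: Y=0.000-0.0009797j on G[4,1]
R7: Y=0.1332+0.000j on G[1,3]
R8: Y=0.9259+0.000j on G[5,0]
I4: z[4]−=0.898, z[3]+=0.898
R9: Y=0.002488+0.000j on G[2,3]
R10: Y=0.0001773+0.000j on G[4,2]
R11: Y=0.001339+0.000j on G[1,3]
L4: Y=0.000-0.0006000j on G[1,2]
I5: z[5]−=0.00379, z[1]+=0.00379
solve → V1=0.8965-0.4623j, V2=0.01081-0.006977j, V3=3.694-1.822j, V4=-1.523-2.590j, V5=0.02252+0.005473j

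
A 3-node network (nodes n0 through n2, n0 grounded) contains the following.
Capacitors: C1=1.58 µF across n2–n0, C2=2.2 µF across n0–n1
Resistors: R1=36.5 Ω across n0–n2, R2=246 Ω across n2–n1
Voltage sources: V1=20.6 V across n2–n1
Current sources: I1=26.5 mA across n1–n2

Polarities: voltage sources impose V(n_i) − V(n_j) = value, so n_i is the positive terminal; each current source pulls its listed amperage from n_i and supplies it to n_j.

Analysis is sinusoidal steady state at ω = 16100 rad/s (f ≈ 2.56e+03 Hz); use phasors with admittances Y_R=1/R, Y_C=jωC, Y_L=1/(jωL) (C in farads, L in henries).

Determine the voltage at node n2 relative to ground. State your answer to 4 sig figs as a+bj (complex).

Element admittances at ω=16100 rad/s:
  Y(C1) = 0.000+0.02544j S between n2,n0
  Y(R1) = 0.02740+0.000j S between n0,n2
  Y(C2) = 0.000+0.03542j S between n0,n1
  Y(R2) = 0.004065+0.000j S between n2,n1
  V1: constraint V(n2)−V(n1) = 20.6
  I1: injects 0.0265 A into n2 (from n1)
Assemble and solve the 3×3 MNA system:
  V(n1)=-10.63+4.488j  V(n2)=9.969+4.488j
  i(V1)=-0.2162-0.3765j

9.969+4.488j V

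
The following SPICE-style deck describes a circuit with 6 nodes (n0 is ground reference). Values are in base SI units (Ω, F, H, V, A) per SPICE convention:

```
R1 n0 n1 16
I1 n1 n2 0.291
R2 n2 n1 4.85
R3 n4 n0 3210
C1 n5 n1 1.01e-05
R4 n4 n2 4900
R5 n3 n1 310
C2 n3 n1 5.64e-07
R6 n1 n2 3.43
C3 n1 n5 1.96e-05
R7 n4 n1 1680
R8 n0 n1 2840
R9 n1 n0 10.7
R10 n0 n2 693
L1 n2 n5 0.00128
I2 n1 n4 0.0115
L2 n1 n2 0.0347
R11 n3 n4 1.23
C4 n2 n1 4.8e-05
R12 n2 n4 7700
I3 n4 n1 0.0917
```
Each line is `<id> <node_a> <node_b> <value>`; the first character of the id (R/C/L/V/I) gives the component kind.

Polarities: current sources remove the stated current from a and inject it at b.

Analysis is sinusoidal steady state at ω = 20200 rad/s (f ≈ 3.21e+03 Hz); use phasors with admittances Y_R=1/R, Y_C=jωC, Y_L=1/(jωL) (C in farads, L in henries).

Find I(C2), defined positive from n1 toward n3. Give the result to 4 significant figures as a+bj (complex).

Apply KCL at each of the 5 non-ground nodes and solve the resulting linear system.
Node n1: branches {R1, I1, R2, C1, R5, C2, R6, C3, R7, R8, R9, I2, L2, C4, I3} → V_1 = 0.003693-0.009773j
Node n2: branches {I1, R2, R4, R6, R10, L1, L2, C4, R12} → V_2 = 0.1362-0.2515j
Node n3: branches {R5, C2, R11} → V_3 = -2.389+6.078j
Node n4: branches {R3, R4, R7, I2, R11, R12, I3} → V_4 = -2.483+6.068j
Node n5: branches {C1, C3, L1} → V_5 = -0.005435+0.006881j

0.06935+0.02726j A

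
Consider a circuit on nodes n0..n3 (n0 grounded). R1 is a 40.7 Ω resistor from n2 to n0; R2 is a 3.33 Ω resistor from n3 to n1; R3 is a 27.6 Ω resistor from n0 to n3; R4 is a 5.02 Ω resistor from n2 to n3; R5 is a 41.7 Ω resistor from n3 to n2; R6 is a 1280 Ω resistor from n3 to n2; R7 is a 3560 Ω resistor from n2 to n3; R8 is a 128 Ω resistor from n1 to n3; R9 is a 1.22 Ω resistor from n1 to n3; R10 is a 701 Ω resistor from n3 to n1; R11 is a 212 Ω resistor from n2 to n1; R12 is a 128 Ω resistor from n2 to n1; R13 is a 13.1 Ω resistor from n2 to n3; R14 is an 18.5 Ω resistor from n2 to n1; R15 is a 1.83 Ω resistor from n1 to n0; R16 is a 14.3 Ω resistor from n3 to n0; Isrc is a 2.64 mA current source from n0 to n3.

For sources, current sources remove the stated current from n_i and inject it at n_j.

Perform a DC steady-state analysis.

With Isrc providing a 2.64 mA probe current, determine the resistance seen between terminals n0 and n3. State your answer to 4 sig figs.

MNA unknowns: 3 node voltages V₁..V_3
R1: Y=0.02457 on G[2,0]
R2: Y=0.3003 on G[3,1]
R3: Y=0.03623 on G[0,3]
R4: Y=0.1992 on G[2,3]
R5: Y=0.02398 on G[3,2]
R6: Y=0.0007813 on G[3,2]
R7: Y=0.0002809 on G[2,3]
R8: Y=0.007812 on G[1,3]
R9: Y=0.8197 on G[1,3]
R10: Y=0.001427 on G[3,1]
R11: Y=0.004717 on G[2,1]
R12: Y=0.007812 on G[2,1]
R13: Y=0.07634 on G[2,3]
R14: Y=0.05405 on G[2,1]
R15: Y=0.5464 on G[1,0]
R16: Y=0.06993 on G[3,0]
Isrc: z[0]−=0.00264, z[3]+=0.00264
solve → V1=0.003597, V2=0.004659, V3=0.005275

R_eq = 1.998 Ω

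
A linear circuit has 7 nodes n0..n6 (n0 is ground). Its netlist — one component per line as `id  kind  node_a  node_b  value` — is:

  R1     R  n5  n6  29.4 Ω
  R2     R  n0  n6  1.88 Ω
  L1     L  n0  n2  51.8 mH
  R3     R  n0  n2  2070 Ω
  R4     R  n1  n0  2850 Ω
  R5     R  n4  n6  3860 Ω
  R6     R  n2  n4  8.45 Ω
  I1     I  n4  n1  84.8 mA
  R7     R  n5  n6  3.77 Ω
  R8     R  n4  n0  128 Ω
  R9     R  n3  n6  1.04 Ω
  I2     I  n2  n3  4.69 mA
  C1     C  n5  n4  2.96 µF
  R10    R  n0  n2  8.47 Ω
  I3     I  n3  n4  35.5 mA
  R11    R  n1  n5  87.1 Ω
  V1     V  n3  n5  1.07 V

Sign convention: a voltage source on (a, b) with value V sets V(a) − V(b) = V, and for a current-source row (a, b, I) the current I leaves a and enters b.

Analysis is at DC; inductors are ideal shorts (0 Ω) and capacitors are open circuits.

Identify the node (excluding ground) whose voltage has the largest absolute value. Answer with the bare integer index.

1

Element admittances at DC:
  Y(R1) = 0.03401 S between n5,n6
  Y(R2) = 0.5319 S between n0,n6
  L1: short n0↔n2 (DC inductor)
  Y(R3) = 0.0004831 S between n0,n2
  Y(R4) = 0.0003509 S between n1,n0
  Y(R5) = 0.0002591 S between n4,n6
  Y(R6) = 0.1183 S between n2,n4
  I1: injects 0.0848 A into n1 (from n4)
  Y(R7) = 0.2653 S between n5,n6
  Y(R8) = 0.007812 S between n4,n0
  Y(R9) = 0.9615 S between n3,n6
  I2: injects 0.00469 A into n3 (from n2)
  Y(C1) = 0.000 S between n5,n4
  Y(R10) = 0.1181 S between n0,n2
  I3: injects 0.0355 A into n4 (from n3)
  Y(R11) = 0.01148 S between n1,n5
  V1: constraint V(n3)−V(n5) = 1.07
Assemble and solve the 8×8 MNA system:
  V(n1)=6.509  V(n2)=0.000  V(n3)=0.3920  V(n4)=-0.3898  V(n5)=-0.6780  V(n6)=0.09697
  i(L1)=0.05082  i(V1)=-0.3145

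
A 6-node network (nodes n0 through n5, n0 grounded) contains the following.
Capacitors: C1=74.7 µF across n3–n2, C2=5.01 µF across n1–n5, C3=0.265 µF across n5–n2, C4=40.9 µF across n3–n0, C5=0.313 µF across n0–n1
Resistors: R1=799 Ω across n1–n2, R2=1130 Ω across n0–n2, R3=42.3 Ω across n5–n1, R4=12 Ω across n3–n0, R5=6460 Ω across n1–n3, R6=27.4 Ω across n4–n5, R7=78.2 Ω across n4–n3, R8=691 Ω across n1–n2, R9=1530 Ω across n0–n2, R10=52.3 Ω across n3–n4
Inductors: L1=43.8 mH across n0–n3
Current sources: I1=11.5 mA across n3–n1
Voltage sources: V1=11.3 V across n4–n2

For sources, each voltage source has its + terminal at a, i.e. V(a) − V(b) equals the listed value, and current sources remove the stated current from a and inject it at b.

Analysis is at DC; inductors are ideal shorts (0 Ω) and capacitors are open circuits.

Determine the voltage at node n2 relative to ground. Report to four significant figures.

-10.44 V

Apply KCL at each of the 5 non-ground nodes and solve the resulting linear system.
Node n1: branches {R1, R3, R5, C2, R8, I1, C5} → V_1 = -0.2474
Node n2: branches {C1, R1, R2, C3, R8, R9, V1} → V_2 = -10.44
Node n3: branches {C1, R4, R5, R7, L1, I1, R10, C4} → V_3 = 0.000
Node n4: branches {R6, R7, R10, V1} → V_4 = 0.8648
Node n5: branches {R3, R6, C2, C3} → V_5 = 0.4276
Source currents: i(L1)=-0.01606, i(V1)=-0.04355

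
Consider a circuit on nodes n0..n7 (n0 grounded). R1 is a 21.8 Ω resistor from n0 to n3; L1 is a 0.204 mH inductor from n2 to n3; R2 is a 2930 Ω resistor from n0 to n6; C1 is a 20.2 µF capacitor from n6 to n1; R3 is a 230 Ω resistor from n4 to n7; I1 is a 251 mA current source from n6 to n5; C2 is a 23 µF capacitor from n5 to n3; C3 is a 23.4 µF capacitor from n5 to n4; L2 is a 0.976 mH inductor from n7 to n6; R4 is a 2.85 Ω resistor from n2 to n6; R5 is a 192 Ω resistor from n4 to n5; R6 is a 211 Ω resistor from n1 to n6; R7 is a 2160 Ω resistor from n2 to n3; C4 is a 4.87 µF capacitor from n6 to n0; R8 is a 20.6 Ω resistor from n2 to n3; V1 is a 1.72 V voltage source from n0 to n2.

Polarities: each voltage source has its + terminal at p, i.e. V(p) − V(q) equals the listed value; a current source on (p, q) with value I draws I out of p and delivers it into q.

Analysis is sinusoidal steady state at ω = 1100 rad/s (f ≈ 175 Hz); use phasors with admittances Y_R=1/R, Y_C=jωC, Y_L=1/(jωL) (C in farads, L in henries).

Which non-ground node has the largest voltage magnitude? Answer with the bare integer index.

Apply KCL at each of the 7 non-ground nodes and solve the resulting linear system.
Node n1: branches {C1, R6} → V_1 = -2.393-0.06761j
Node n2: branches {L1, R4, R7, R8, V1} → V_2 = -1.720+0.000j
Node n3: branches {R1, L1, C2, R7, R8} → V_3 = -1.727+0.07093j
Node n4: branches {R3, C3, R5} → V_4 = 0.9740-8.462j
Node n5: branches {I1, C2, C3, R5} → V_5 = -0.2814-9.278j
Node n6: branches {R2, C1, I1, L2, R4, R6, C4} → V_6 = -2.393-0.06761j
Node n7: branches {R3, L2} → V_7 = -2.354-0.05208j
Source currents: i(V1)=-0.07966-0.009588j

5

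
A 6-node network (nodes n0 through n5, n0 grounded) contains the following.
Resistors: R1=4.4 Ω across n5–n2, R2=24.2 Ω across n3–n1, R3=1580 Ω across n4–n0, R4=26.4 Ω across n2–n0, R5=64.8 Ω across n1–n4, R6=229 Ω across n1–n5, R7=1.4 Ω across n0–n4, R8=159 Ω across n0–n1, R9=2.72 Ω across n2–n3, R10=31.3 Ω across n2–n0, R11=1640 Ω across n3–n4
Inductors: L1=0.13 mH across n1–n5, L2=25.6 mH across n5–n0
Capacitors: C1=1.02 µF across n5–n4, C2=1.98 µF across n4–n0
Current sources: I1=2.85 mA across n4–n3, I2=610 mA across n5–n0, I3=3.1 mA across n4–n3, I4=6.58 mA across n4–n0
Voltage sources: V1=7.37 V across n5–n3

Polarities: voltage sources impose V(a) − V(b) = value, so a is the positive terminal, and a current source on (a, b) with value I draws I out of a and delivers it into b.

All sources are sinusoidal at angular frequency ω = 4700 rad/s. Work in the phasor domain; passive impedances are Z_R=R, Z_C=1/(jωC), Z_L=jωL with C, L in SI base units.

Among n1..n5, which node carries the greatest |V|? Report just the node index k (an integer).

Element admittances at ω=4700 rad/s:
  Y(R1) = 0.2273+0.000j S between n5,n2
  Y(R2) = 0.04132+0.000j S between n3,n1
  Y(L1) = 0.000-1.637j S between n1,n5
  Y(R3) = 0.0006329+0.000j S between n4,n0
  Y(C1) = 0.000+0.004794j S between n5,n4
  Y(R4) = 0.03788+0.000j S between n2,n0
  I1: injects 0.00285 A into n3 (from n4)
  Y(R5) = 0.01543+0.000j S between n1,n4
  I2: injects 0.61 A into n0 (from n5)
  Y(R6) = 0.004367+0.000j S between n1,n5
  I3: injects 0.0031 A into n3 (from n4)
  Y(L2) = 0.000-0.008311j S between n5,n0
  Y(C2) = 0.000+0.009306j S between n4,n0
  I4: injects 0.00658 A into n0 (from n4)
  Y(R7) = 0.7143+0.000j S between n0,n4
  Y(R8) = 0.006289+0.000j S between n0,n1
  Y(R9) = 0.3676+0.000j S between n2,n3
  Y(R10) = 0.03195+0.000j S between n2,n0
  Y(R11) = 0.0006098+0.000j S between n3,n4
  V1: constraint V(n5)−V(n3) = 7.37
Assemble and solve the 6×6 MNA system:
  V(n1)=-3.731-0.2678j  V(n2)=-7.409-0.1168j  V(n3)=-11.09-0.1305j  V(n4)=-0.1049-0.02816j  V(n5)=-3.724-0.1305j
  i(V1)=-1.672+0.0005741j

3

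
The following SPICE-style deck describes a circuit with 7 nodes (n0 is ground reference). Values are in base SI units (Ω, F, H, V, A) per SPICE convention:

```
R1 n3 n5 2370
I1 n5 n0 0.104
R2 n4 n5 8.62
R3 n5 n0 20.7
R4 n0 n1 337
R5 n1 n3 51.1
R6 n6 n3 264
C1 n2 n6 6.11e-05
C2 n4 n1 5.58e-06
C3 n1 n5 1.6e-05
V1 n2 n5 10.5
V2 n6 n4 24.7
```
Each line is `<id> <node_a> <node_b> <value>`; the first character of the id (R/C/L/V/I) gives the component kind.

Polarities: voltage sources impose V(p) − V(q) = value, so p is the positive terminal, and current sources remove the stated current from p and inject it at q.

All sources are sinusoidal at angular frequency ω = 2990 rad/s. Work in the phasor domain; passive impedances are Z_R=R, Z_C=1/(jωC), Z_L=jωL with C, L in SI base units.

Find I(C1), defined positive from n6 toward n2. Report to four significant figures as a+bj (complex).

Element admittances at ω=2990 rad/s:
  Y(R1) = 0.0004219+0.000j S between n3,n5
  I1: injects 0.104 A into n0 (from n5)
  Y(R2) = 0.1160+0.000j S between n4,n5
  Y(R3) = 0.04831+0.000j S between n5,n0
  Y(R4) = 0.002967+0.000j S between n0,n1
  Y(R5) = 0.01957+0.000j S between n1,n3
  Y(R6) = 0.003788+0.000j S between n6,n3
  Y(C1) = 0.000+0.1827j S between n2,n6
  Y(C2) = 0.000+0.01668j S between n4,n1
  Y(C3) = 0.000+0.04784j S between n1,n5
  V1: constraint V(n2)−V(n5) = 10.5
  V2: constraint V(n6)−V(n4) = 24.7
Assemble and solve the 8×8 MNA system:
  V(n1)=-4.461-2.382j  V(n2)=8.621+0.1463j  V(n3)=-1.642-2.839j  V(n4)=-11.75-5.532j  V(n5)=-1.879+0.1463j  V(n6)=12.95-5.532j
  i(V1)=1.037+0.7906j  i(V2)=-1.093-0.7804j

1.037+0.7906j A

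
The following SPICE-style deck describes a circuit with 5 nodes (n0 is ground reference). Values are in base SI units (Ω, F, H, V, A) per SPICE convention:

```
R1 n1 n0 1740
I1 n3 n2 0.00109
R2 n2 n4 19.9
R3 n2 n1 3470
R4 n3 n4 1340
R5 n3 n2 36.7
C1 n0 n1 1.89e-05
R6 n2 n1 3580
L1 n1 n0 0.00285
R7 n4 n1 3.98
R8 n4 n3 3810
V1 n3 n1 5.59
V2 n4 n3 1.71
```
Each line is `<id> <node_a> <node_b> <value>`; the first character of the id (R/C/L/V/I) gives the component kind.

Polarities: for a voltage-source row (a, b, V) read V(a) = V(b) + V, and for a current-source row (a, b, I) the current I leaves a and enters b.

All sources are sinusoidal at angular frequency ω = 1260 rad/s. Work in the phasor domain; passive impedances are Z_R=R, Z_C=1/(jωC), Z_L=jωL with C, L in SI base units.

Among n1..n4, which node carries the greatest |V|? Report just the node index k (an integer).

Apply KCL at each of the 4 non-ground nodes and solve the resulting linear system.
Node n1: branches {R1, R3, C1, R6, L1, R7, V1} → V_1 = 0.000+0.000j
Node n2: branches {I1, R2, R3, R5, R6} → V_2 = 6.664+0.000j
Node n3: branches {I1, R4, R5, R8, V1, V2} → V_3 = 5.590+0.000j
Node n4: branches {R2, R4, R7, R8, V2} → V_4 = 7.300+0.000j
Source currents: i(V1)=-1.838+0.000j, i(V2)=-1.868+0.000j

4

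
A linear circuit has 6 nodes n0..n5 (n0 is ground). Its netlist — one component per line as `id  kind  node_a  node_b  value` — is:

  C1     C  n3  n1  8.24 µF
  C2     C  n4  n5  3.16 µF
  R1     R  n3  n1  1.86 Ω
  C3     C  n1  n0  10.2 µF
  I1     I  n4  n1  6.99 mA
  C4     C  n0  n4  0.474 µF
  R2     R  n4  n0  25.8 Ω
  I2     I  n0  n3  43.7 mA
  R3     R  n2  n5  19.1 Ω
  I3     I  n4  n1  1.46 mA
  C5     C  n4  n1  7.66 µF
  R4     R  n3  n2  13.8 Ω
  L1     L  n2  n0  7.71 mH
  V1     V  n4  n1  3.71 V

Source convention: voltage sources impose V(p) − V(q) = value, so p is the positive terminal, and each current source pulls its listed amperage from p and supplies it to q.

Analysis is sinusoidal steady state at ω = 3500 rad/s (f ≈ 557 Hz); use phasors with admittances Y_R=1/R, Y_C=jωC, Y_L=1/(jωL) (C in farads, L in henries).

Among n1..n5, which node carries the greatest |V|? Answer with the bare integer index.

1

MNA unknowns: 5 node voltages V₁..V_5 plus 1 source current (V1)
C1: Y=0.000+0.02884j on G[3,1]
C2: Y=0.000+0.01106j on G[4,5]
R1: Y=0.5376+0.000j on G[3,1]
C3: Y=0.000+0.03570j on G[1,0]
I1: z[4]−=0.00699, z[1]+=0.00699
C4: Y=0.000+0.001659j on G[0,4]
R2: Y=0.03876+0.000j on G[4,0]
I2: z[0]−=0.0437, z[3]+=0.0437
R3: Y=0.05236+0.000j on G[2,5]
I3: z[4]−=0.00146, z[1]+=0.00146
C5: Y=0.000+0.02681j on G[4,1]
R4: Y=0.07246+0.000j on G[3,2]
L1: Y=0.000-0.03706j on G[2,0]
V1: row V4−V1=3.71, i_V1 at 4,1
solve → V1=-2.124+0.1517j, V2=-1.816-0.3270j, V3=-2.018+0.08990j, V4=1.586+0.1517j, V5=-1.768+0.3815j
aux → i_V1=-0.07223-0.1451j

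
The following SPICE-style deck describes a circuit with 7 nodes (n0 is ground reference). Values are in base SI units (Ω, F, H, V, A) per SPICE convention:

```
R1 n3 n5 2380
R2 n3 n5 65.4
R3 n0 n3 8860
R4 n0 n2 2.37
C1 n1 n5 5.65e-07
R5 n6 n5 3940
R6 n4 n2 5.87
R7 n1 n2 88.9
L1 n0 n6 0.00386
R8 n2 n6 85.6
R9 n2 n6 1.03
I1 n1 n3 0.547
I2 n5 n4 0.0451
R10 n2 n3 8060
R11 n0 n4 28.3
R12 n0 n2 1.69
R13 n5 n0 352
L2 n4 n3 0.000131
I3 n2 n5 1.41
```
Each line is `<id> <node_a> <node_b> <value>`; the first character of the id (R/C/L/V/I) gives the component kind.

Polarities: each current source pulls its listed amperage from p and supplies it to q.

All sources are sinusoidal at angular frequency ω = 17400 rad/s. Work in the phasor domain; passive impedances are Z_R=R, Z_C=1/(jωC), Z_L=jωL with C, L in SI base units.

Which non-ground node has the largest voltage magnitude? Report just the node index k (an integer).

Element admittances at ω=17400 rad/s:
  Y(R1) = 0.0004202+0.000j S between n3,n5
  Y(R2) = 0.01529+0.000j S between n3,n5
  Y(R3) = 0.0001129+0.000j S between n0,n3
  Y(R4) = 0.4219+0.000j S between n0,n2
  Y(C1) = 0.000+0.009831j S between n1,n5
  Y(R5) = 0.0002538+0.000j S between n6,n5
  Y(R6) = 0.1704+0.000j S between n4,n2
  Y(R7) = 0.01125+0.000j S between n1,n2
  Y(L1) = 0.000-0.01489j S between n0,n6
  Y(R8) = 0.01168+0.000j S between n2,n6
  Y(R9) = 0.9709+0.000j S between n2,n6
  I1: injects 0.547 A into n3 (from n1)
  I2: injects 0.0451 A into n4 (from n5)
  Y(R10) = 0.0001241+0.000j S between n2,n3
  Y(R11) = 0.03534+0.000j S between n0,n4
  Y(R12) = 0.5917+0.000j S between n0,n2
  Y(R13) = 0.002841+0.000j S between n5,n0
  Y(L2) = 0.000-0.4387j S between n4,n3
  I3: injects 1.41 A into n5 (from n2)
Assemble and solve the 6×6 MNA system:
  V(n1)=3.337+38.02j  V(n2)=-0.3308+0.1139j  V(n3)=6.488+1.032j  V(n4)=5.669-1.652j  V(n5)=46.71-21.81j  V(n6)=-0.3202+0.1034j

5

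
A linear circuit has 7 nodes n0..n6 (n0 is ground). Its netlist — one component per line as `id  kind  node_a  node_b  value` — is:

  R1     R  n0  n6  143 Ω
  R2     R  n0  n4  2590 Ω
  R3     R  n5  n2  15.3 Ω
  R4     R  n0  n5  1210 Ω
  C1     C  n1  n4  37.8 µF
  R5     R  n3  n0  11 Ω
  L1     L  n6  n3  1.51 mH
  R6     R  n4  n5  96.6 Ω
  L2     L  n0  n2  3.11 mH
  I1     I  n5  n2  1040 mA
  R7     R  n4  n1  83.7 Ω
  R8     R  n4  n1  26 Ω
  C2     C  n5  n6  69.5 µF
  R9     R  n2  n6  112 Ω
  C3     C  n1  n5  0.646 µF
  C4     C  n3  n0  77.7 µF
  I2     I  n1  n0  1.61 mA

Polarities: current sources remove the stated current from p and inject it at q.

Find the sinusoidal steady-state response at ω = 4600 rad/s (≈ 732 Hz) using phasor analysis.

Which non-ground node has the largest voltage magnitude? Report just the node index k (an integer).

MNA unknowns: 6 node voltages V₁..V_6
R1: Y=0.006993+0.000j on G[0,6]
R2: Y=0.0003861+0.000j on G[0,4]
R3: Y=0.06536+0.000j on G[5,2]
R4: Y=0.0008264+0.000j on G[0,5]
C1: Y=0.000+0.1739j on G[1,4]
R5: Y=0.09091+0.000j on G[3,0]
L1: Y=0.000-0.1440j on G[6,3]
R6: Y=0.01035+0.000j on G[4,5]
L2: Y=0.000-0.06990j on G[0,2]
I1: z[5]−=1.04, z[2]+=1.04
R7: Y=0.01195+0.000j on G[4,1]
R8: Y=0.03846+0.000j on G[4,1]
C2: Y=0.000+0.3197j on G[5,6]
R9: Y=0.008929+0.000j on G[2,6]
C3: Y=0.000+0.002972j on G[1,5]
C4: Y=0.000+0.3574j on G[3,0]
I2: z[1]−=0.00161, z[0]+=0.00161
solve → V1=-1.215+0.1583j, V2=6.790+6.318j, V3=0.9903+1.442j, V4=-1.214+0.1498j, V5=-1.113+0.1261j, V6=-2.379-1.512j

2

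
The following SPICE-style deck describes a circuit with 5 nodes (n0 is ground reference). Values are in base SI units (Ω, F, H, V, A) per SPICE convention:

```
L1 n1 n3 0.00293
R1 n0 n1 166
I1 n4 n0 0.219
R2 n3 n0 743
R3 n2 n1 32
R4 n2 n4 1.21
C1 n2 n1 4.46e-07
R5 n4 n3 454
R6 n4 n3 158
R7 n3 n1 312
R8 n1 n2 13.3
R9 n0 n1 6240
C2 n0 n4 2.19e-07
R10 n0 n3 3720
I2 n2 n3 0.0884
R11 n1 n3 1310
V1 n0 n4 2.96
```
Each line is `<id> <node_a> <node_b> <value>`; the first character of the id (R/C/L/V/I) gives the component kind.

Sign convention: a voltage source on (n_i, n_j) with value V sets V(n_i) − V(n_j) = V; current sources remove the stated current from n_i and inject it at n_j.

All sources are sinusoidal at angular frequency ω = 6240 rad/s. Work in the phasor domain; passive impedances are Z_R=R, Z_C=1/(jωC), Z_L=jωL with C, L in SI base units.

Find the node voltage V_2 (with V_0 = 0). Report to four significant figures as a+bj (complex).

MNA unknowns: 4 node voltages V₁..V_4 plus 1 source current (V1)
L1: Y=0.000-0.05470j on G[1,3]
R1: Y=0.006024+0.000j on G[0,1]
I1: z[4]−=0.219, z[0]+=0.219
R2: Y=0.001346+0.000j on G[3,0]
R3: Y=0.03125+0.000j on G[2,1]
R4: Y=0.8264+0.000j on G[2,4]
C1: Y=0.000+0.002783j on G[2,1]
R5: Y=0.002203+0.000j on G[4,3]
R6: Y=0.006329+0.000j on G[4,3]
R7: Y=0.003205+0.000j on G[3,1]
R8: Y=0.07519+0.000j on G[1,2]
R9: Y=0.0001603+0.000j on G[0,1]
C2: Y=0.000+0.001367j on G[0,4]
R10: Y=0.0002688+0.000j on G[0,3]
I2: z[2]−=0.0884, z[3]+=0.0884
R11: Y=0.0007634+0.000j on G[1,3]
V1: row V0−V4=2.96, i_V1 at 0,4
solve → V1=-2.078-0.1526j, V2=-2.954-0.01480j, V3=-1.732+1.298j, V4=-2.960+0.000j
aux → i_V1=0.2034-0.002892j

-2.954-0.01480j V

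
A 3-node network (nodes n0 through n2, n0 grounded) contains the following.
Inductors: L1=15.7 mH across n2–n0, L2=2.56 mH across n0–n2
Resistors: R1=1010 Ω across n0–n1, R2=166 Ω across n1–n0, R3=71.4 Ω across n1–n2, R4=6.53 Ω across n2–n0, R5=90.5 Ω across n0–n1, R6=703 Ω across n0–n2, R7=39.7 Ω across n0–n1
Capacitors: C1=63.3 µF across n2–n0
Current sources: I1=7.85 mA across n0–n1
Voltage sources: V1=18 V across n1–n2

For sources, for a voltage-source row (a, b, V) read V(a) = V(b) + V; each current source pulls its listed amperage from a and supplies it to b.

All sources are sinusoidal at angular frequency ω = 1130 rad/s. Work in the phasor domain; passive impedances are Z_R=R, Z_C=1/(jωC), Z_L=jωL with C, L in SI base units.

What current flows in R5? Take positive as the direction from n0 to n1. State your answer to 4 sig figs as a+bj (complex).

-0.1875+0.01897j A

Apply KCL at each of the 2 non-ground nodes and solve the resulting linear system.
Node n1: branches {R1, R2, R3, R5, R7, I1, V1} → V_1 = 16.97-1.717j
Node n2: branches {L1, L2, R3, R4, C1, R6, V1} → V_2 = -1.027-1.717j
Source currents: i(V1)=-0.9784+0.07426j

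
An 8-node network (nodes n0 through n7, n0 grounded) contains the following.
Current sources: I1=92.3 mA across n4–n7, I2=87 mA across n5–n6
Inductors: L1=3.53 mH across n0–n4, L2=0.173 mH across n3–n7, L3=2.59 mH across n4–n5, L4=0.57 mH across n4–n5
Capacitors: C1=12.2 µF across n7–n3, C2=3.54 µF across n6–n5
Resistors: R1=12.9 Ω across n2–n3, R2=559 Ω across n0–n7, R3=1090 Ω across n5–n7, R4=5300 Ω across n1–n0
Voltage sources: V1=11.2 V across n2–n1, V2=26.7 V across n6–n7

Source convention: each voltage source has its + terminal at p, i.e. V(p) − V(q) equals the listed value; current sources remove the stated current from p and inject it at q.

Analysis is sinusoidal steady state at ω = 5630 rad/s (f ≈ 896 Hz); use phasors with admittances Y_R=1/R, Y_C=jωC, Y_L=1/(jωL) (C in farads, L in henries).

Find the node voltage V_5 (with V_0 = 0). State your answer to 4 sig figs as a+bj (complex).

Element admittances at ω=5630 rad/s:
  I1: injects 0.0923 A into n7 (from n4)
  I2: injects 0.087 A into n6 (from n5)
  Y(L1) = 0.000-0.05032j S between n0,n4
  Y(L2) = 0.000-1.027j S between n3,n7
  Y(C1) = 0.000+0.06869j S between n7,n3
  Y(R1) = 0.07752+0.000j S between n2,n3
  Y(R2) = 0.001789+0.000j S between n0,n7
  Y(R3) = 0.0009174+0.000j S between n5,n7
  Y(R4) = 0.0001887+0.000j S between n1,n0
  Y(L3) = 0.000-0.06858j S between n4,n5
  Y(C2) = 0.000+0.01993j S between n6,n5
  Y(L4) = 0.000-0.3116j S between n4,n5
  V1: constraint V(n2)−V(n1) = 11.2
  V2: constraint V(n6)−V(n7) = 26.7
Assemble and solve the 9×9 MNA system:
  V(n1)=-36.60-11.32j  V(n2)=-25.40-11.32j  V(n3)=-25.49-11.35j  V(n4)=-0.4462+1.044j  V(n5)=-0.5053+1.424j  V(n6)=1.210-11.36j  V(n7)=-25.49-11.36j
  i(V1)=-0.006906-0.002136j  i(V2)=-0.1677-0.03418j

-0.5053+1.424j V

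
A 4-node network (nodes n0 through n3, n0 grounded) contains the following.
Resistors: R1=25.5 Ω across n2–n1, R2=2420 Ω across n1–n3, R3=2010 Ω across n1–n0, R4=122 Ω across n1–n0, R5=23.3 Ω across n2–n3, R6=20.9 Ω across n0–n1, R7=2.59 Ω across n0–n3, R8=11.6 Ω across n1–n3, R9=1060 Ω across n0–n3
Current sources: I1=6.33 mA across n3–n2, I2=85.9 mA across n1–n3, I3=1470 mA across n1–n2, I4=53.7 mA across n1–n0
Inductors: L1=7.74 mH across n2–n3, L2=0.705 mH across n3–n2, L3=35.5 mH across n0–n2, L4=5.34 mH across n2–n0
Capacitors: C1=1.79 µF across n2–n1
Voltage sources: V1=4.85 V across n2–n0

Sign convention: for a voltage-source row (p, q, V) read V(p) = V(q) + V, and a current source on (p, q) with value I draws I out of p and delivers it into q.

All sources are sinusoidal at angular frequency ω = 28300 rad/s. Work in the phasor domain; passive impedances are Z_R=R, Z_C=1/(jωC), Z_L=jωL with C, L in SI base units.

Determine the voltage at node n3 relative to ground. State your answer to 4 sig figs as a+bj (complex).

-0.6417-0.02372j V

Element admittances at ω=28300 rad/s:
  Y(R1) = 0.03922+0.000j S between n2,n1
  I1: injects 0.00633 A into n2 (from n3)
  Y(R2) = 0.0004132+0.000j S between n1,n3
  Y(R3) = 0.0004975+0.000j S between n1,n0
  Y(R4) = 0.008197+0.000j S between n1,n0
  Y(L1) = 0.000-0.004565j S between n2,n3
  Y(R5) = 0.04292+0.000j S between n2,n3
  I2: injects 0.0859 A into n3 (from n1)
  Y(R6) = 0.04785+0.000j S between n0,n1
  I3: injects 1.47 A into n2 (from n1)
  Y(R7) = 0.3861+0.000j S between n0,n3
  I4: injects 0.0537 A into n0 (from n1)
  Y(R8) = 0.08621+0.000j S between n1,n3
  Y(C1) = 0.000+0.05066j S between n2,n1
  Y(L2) = 0.000-0.05012j S between n3,n2
  Y(L3) = 0.000-0.0009954j S between n0,n2
  Y(R9) = 0.0009434+0.000j S between n0,n3
  Y(L4) = 0.000-0.006617j S between n2,n0
  V1: constraint V(n2)−V(n0) = 4.85
Assemble and solve the 4×4 MNA system:
  V(n1)=-7.164+3.326j  V(n2)=4.850+0.000j  V(n3)=-0.6417-0.02372j
  i(V1)=0.5997-0.1419j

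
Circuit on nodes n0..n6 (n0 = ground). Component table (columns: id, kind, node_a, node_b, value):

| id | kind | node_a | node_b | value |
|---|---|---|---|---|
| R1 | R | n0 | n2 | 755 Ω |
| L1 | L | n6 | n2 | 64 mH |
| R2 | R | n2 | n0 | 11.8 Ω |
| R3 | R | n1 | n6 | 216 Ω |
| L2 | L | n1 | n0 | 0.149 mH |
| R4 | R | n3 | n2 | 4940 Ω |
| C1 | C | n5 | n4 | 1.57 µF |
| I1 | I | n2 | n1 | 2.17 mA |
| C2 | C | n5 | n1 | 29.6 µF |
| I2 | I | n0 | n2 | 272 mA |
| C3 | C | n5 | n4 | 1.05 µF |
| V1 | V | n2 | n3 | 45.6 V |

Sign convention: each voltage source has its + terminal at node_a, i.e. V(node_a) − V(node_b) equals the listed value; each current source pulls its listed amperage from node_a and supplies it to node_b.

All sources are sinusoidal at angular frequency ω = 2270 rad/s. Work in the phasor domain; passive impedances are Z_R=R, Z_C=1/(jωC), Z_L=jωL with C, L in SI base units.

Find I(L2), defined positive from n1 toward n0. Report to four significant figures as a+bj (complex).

Element admittances at ω=2270 rad/s:
  Y(R1) = 0.001325+0.000j S between n0,n2
  Y(L1) = 0.000-0.006883j S between n6,n2
  Y(R2) = 0.08475+0.000j S between n2,n0
  Y(R3) = 0.004630+0.000j S between n1,n6
  Y(L2) = 0.000-2.957j S between n1,n0
  Y(R4) = 0.0002024+0.000j S between n3,n2
  Y(C1) = 0.000+0.003564j S between n5,n4
  I1: injects 0.00217 A into n1 (from n2)
  Y(C2) = 0.000+0.06719j S between n5,n1
  I2: injects 0.272 A into n2 (from n0)
  Y(C3) = 0.000+0.002383j S between n5,n4
  V1: constraint V(n2)−V(n3) = 45.6
Assemble and solve the 7×7 MNA system:
  V(n1)=0.002115+0.004039j  V(n2)=3.021+0.07267j  V(n3)=-42.58+0.07267j  V(n4)=0.002115+0.004039j  V(n5)=0.002115+0.004039j  V(n6)=2.113-1.347j
  i(V1)=-0.009231+0.000j

0.01194-0.006255j A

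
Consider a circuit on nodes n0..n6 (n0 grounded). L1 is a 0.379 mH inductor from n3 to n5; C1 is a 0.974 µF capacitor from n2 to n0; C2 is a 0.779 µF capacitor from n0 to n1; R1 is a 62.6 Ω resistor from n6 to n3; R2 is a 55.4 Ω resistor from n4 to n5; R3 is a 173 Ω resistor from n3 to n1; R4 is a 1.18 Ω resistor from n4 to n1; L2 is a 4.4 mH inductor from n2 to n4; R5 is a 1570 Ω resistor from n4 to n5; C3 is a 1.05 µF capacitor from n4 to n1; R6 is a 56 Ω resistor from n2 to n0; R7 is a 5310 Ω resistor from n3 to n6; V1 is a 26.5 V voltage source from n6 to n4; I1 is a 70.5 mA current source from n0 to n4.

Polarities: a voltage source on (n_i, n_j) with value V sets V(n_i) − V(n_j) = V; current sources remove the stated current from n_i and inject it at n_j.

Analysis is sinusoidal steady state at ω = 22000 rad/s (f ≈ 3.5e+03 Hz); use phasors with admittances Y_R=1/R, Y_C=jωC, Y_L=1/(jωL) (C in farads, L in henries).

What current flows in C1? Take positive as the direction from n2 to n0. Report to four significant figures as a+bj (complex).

0.03233-0.1151j A

Apply KCL at each of the 6 non-ground nodes and solve the resulting linear system.
Node n1: branches {C2, R3, R4, C3} → V_1 = 8.289-7.826j
Node n2: branches {C1, L2, R6} → V_2 = -5.373-1.509j
Node n3: branches {L1, R1, R3, R7} → V_3 = 18.97-6.940j
Node n4: branches {R2, R4, L2, R5, C3, V1, I1} → V_4 = 8.379-7.666j
Node n5: branches {L1, R2, R5} → V_5 = 18.83-8.569j
Node n6: branches {R1, R7, V1} → V_6 = 34.88-7.666j
Source currents: i(V1)=-0.2571+0.01174j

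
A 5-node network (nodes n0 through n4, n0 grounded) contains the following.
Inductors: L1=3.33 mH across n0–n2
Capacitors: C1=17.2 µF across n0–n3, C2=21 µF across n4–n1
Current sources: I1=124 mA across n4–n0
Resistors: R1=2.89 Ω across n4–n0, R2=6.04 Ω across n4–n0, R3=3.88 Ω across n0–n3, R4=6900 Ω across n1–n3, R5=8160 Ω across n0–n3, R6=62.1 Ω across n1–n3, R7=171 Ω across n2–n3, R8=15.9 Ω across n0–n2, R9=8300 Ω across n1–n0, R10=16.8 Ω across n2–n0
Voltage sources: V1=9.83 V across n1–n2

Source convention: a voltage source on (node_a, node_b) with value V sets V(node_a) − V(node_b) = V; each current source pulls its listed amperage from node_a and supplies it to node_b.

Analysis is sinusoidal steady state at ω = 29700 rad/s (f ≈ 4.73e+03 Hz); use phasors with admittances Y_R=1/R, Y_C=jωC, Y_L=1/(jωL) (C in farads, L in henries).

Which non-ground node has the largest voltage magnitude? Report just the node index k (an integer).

MNA unknowns: 4 node voltages V₁..V_4 plus 1 source current (V1)
L1: Y=0.000-0.01011j on G[0,2]
C1: Y=0.000+0.5108j on G[0,3]
I1: z[4]−=0.124, z[0]+=0.124
R1: Y=0.3460+0.000j on G[4,0]
R2: Y=0.1656+0.000j on G[4,0]
R3: Y=0.2577+0.000j on G[0,3]
R4: Y=0.0001449+0.000j on G[1,3]
R5: Y=0.0001225+0.000j on G[0,3]
R6: Y=0.01610+0.000j on G[1,3]
R7: Y=0.005848+0.000j on G[2,3]
R8: Y=0.06289+0.000j on G[0,2]
R9: Y=0.0001205+0.000j on G[1,0]
R10: Y=0.05952+0.000j on G[2,0]
C2: Y=0.000+0.6237j on G[4,1]
V1: row V1−V2=9.83, i_V1 at 1,2
solve → V1=1.899-1.371j, V2=-7.931-1.371j, V3=-0.05840-0.001616j, V4=1.710+0.2307j
aux → i_V1=-1.031-0.09560j

2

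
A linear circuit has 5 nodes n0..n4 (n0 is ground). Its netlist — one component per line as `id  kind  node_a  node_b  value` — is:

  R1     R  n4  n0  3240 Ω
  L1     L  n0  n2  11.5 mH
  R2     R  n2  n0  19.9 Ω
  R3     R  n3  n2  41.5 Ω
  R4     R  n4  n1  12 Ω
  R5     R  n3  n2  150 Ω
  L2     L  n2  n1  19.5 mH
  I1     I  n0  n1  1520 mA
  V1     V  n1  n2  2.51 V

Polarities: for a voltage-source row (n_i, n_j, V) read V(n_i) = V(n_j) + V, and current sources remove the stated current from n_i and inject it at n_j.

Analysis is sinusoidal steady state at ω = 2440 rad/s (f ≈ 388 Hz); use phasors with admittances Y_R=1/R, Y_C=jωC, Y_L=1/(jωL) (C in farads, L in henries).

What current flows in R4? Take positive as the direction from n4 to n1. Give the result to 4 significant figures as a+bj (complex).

Element admittances at ω=2440 rad/s:
  Y(R1) = 0.0003086+0.000j S between n4,n0
  Y(L1) = 0.000-0.03564j S between n0,n2
  Y(R2) = 0.05025+0.000j S between n2,n0
  Y(R3) = 0.02410+0.000j S between n3,n2
  Y(R4) = 0.08333+0.000j S between n4,n1
  Y(R5) = 0.006667+0.000j S between n3,n2
  Y(L2) = 0.000-0.02102j S between n2,n1
  I1: injects 1.52 A into n1 (from n0)
  V1: constraint V(n1)−V(n2) = 2.51
Assemble and solve the 5×5 MNA system:
  V(n1)=22.58+14.15j  V(n2)=20.07+14.15j  V(n3)=20.07+14.15j  V(n4)=22.50+14.10j
  i(V1)=1.513+0.04840j

-0.006945-0.004351j A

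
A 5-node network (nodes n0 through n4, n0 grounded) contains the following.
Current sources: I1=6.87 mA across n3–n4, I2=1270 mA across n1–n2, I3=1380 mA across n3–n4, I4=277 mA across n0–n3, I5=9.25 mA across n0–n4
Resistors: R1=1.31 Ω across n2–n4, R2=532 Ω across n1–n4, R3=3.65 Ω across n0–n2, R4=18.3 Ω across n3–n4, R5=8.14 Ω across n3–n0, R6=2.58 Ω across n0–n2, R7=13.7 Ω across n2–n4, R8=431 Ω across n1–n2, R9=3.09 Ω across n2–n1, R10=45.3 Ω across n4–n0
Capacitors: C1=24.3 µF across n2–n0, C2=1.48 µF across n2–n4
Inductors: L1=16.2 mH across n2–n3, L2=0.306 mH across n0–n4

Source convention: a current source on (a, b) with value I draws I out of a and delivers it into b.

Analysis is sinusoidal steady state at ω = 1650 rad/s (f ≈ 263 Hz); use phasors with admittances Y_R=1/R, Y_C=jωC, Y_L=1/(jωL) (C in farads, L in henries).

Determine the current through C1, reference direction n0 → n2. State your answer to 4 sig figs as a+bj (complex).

0.01735-0.0009859j A

Element admittances at ω=1650 rad/s:
  I1: injects 0.00687 A into n4 (from n3)
  I2: injects 1.27 A into n2 (from n1)
  Y(R1) = 0.7634+0.000j S between n2,n4
  I3: injects 1.38 A into n4 (from n3)
  Y(R2) = 0.001880+0.000j S between n1,n4
  Y(C1) = 0.000+0.04009j S between n2,n0
  I4: injects 0.277 A into n3 (from n0)
  Y(R3) = 0.2740+0.000j S between n0,n2
  Y(R4) = 0.05464+0.000j S between n3,n4
  Y(R5) = 0.1229+0.000j S between n3,n0
  Y(L1) = 0.000-0.03741j S between n2,n3
  Y(C2) = 0.000+0.002442j S between n2,n4
  Y(R6) = 0.3876+0.000j S between n0,n2
  Y(R7) = 0.07299+0.000j S between n2,n4
  Y(R8) = 0.002320+0.000j S between n1,n2
  Y(L2) = 0.000-1.981j S between n0,n4
  Y(R9) = 0.3236+0.000j S between n2,n1
  Y(R10) = 0.02208+0.000j S between n4,n0
  I5: injects 0.00925 A into n4 (from n0)
Assemble and solve the 4×4 MNA system:
  V(n1)=-3.849+0.4331j  V(n2)=0.02459+0.4327j  V(n3)=-5.906-1.093j  V(n4)=0.08293+0.5105j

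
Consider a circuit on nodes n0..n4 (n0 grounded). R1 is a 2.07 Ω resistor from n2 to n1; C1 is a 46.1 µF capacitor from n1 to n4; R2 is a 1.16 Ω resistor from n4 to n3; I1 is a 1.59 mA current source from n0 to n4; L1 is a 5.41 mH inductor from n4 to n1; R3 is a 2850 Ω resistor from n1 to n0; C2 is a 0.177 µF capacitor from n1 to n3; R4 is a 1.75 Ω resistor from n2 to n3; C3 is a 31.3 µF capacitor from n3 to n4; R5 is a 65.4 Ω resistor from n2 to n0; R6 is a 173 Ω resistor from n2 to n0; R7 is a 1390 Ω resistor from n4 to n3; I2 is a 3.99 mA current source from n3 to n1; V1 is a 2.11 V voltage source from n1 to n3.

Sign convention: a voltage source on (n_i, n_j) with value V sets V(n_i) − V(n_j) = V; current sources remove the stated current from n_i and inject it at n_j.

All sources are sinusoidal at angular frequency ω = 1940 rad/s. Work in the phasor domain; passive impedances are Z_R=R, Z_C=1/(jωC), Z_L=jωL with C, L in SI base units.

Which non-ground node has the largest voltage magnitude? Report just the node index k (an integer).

MNA unknowns: 4 node voltages V₁..V_4 plus 1 source current (V1)
R1: Y=0.4831+0.000j on G[2,1]
C1: Y=0.000+0.08943j on G[1,4]
R2: Y=0.8621+0.000j on G[4,3]
I1: z[0]−=0.00159, z[4]+=0.00159
L1: Y=0.000-0.09528j on G[4,1]
R3: Y=0.0003509+0.000j on G[1,0]
C2: Y=0.000+0.0003434j on G[1,3]
R4: Y=0.5714+0.000j on G[2,3]
C3: Y=0.000+0.06072j on G[3,4]
R5: Y=0.01529+0.000j on G[2,0]
R6: Y=0.005780+0.000j on G[2,0]
R7: Y=0.0007194+0.000j on G[4,3]
I2: z[3]−=0.00399, z[1]+=0.00399
V1: row V1−V3=2.11, i_V1 at 1,3
solve → V1=1.200+0.000j, V2=0.05548+0.000j, V3=-0.9100+0.000j, V4=-0.9091-0.01436j
aux → i_V1=-0.5494+0.01160j

1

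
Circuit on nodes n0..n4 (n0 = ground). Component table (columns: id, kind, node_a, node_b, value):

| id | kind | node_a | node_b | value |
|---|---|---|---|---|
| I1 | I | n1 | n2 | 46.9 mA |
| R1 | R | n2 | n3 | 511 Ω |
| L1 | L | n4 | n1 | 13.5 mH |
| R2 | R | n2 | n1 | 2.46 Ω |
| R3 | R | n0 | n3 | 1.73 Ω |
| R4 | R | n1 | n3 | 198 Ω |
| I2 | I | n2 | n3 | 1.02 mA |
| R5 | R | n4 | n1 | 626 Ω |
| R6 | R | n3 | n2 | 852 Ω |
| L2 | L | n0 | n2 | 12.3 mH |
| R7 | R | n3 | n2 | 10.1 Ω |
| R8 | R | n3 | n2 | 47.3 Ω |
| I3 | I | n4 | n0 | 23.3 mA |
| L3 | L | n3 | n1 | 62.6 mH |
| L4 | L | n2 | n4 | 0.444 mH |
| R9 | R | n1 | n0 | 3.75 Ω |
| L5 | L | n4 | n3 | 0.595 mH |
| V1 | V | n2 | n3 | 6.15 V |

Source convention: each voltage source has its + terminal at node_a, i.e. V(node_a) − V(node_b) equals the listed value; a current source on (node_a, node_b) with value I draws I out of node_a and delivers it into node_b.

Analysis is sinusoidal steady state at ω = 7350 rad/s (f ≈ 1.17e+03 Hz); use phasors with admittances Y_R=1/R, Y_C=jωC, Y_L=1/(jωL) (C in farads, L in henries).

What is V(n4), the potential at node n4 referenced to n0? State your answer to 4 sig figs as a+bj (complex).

MNA unknowns: 4 node voltages V₁..V_4 plus 1 source current (V1)
I1: z[1]−=0.0469, z[2]+=0.0469
R1: Y=0.001957+0.000j on G[2,3]
L1: Y=0.000-0.01008j on G[4,1]
R2: Y=0.4065+0.000j on G[2,1]
R3: Y=0.5780+0.000j on G[0,3]
R4: Y=0.005051+0.000j on G[1,3]
I2: z[2]−=0.00102, z[3]+=0.00102
R5: Y=0.001597+0.000j on G[4,1]
R6: Y=0.001174+0.000j on G[3,2]
L2: Y=0.000-0.01106j on G[0,2]
R7: Y=0.09901+0.000j on G[3,2]
R8: Y=0.02114+0.000j on G[3,2]
I3: z[4]−=0.0233, z[0]+=0.0233
L3: Y=0.000-0.002173j on G[3,1]
L4: Y=0.000-0.3064j on G[2,4]
R9: Y=0.2667+0.000j on G[1,0]
L5: Y=0.000-0.2287j on G[4,3]
V1: row V2−V3=6.15, i_V1 at 2,3
solve → V1=2.805+0.06102j, V2=4.815+0.06398j, V3=-1.335+0.06398j, V4=2.198+0.02297j
aux → i_V1=-1.543+0.8539j

2.198+0.02297j V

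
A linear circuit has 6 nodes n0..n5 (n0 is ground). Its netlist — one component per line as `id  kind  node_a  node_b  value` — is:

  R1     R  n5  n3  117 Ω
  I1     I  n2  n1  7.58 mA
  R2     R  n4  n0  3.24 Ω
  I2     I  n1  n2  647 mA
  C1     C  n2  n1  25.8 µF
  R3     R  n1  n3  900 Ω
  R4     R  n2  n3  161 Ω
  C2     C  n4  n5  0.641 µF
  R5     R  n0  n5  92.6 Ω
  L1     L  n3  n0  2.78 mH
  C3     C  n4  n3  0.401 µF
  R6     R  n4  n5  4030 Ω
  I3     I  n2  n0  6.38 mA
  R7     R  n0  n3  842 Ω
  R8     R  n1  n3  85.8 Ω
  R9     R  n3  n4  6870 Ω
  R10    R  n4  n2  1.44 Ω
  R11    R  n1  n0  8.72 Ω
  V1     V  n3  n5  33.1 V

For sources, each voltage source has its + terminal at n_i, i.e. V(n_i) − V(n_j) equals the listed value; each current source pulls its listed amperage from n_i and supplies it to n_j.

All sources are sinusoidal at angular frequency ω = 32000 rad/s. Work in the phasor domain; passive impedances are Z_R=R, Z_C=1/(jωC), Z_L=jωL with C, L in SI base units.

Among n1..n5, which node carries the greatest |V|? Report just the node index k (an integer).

Element admittances at ω=32000 rad/s:
  Y(R1) = 0.008547+0.000j S between n5,n3
  I1: injects 0.00758 A into n1 (from n2)
  Y(R2) = 0.3086+0.000j S between n4,n0
  I2: injects 0.647 A into n2 (from n1)
  Y(C1) = 0.000+0.8256j S between n2,n1
  Y(R3) = 0.001111+0.000j S between n1,n3
  Y(R4) = 0.006211+0.000j S between n2,n3
  Y(C2) = 0.000+0.02051j S between n4,n5
  Y(R5) = 0.01080+0.000j S between n0,n5
  Y(L1) = 0.000-0.01124j S between n3,n0
  Y(C3) = 0.000+0.01283j S between n4,n3
  Y(R6) = 0.0002481+0.000j S between n4,n5
  I3: injects 0.00638 A into n0 (from n2)
  Y(R7) = 0.001188+0.000j S between n0,n3
  Y(R8) = 0.01166+0.000j S between n1,n3
  Y(R9) = 0.0001456+0.000j S between n3,n4
  Y(R10) = 0.6944+0.000j S between n4,n2
  Y(R11) = 0.1147+0.000j S between n1,n0
  V1: constraint V(n3)−V(n5) = 33.1
Assemble and solve the 6×6 MNA system:
  V(n1)=0.3953+0.7150j  V(n2)=0.3654+0.1615j  V(n3)=18.24+9.069j  V(n4)=-0.04799+0.04632j  V(n5)=-14.86+9.069j
  i(V1)=-0.6322-0.2037j

3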